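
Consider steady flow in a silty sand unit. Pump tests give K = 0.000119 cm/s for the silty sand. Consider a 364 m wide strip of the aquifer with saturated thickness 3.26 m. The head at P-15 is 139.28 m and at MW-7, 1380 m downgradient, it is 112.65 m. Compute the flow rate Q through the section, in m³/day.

Convert K: 0.000119 cm/s × 864 = 0.1028 m/day.
Cross-sectional area A = 364 × 3.26 = 1187 m².
Hydraulic gradient i = (139.28 − 112.65) / 1380 = 26.63 / 1380 = 0.01930.
Darcy's law: Q = K · A · i = 0.1028 × 1187 × 0.01930 = 2.354 m³/day.

2.35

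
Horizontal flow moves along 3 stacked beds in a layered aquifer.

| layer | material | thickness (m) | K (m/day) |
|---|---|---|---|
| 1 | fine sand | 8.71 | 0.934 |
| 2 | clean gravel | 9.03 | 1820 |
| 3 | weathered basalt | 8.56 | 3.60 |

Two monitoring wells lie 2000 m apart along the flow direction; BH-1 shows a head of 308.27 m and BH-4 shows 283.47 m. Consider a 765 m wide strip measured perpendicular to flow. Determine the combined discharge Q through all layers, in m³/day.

Flow is parallel to layering, so each bed carries its own Darcy discharge and the transmissivities add.
Σ(K_i·b_i) = 0.934×8.71 + 1820×9.03 + 3.60×8.56 = 16474 m²/day.
Hydraulic gradient i = (308.27 − 283.47) / 2000 = 24.8 / 2000 = 0.01240.
Q = Σ(K_i·b_i) · W · i = 16474 × 765 × 0.01240 = 1.563e+05 m³/day.

156000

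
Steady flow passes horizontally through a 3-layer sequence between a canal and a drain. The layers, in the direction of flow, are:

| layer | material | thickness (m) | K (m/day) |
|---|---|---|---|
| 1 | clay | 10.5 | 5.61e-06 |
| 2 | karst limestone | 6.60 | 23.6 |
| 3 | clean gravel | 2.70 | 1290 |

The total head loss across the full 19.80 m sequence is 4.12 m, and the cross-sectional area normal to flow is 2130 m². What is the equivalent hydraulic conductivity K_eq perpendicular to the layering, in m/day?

Flow is perpendicular to layering, so the layers act in series and the equivalent K is the thickness-weighted harmonic mean.
Total thickness L = 10.5 + 6.60 + 2.70 = 19.80 m.
Σ(b_i/K_i) = 10.5/5.61e-06 + 6.60/23.6 + 2.70/1290 = 1.872e+06 d.
K_eq = L / Σ(b_i/K_i) = 19.80 / 1.872e+06 = 1.058e-05 m/day.

1.06e-05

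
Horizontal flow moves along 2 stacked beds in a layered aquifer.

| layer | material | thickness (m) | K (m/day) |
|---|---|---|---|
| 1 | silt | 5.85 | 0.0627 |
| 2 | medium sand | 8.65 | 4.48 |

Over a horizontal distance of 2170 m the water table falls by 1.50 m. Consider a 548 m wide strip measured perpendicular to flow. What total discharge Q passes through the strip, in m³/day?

14.8

Flow is parallel to layering, so each bed carries its own Darcy discharge and the transmissivities add.
Σ(K_i·b_i) = 0.0627×5.85 + 4.48×8.65 = 39.12 m²/day.
Hydraulic gradient i = Δh / L = 1.50 / 2170 = 0.0006912.
Q = Σ(K_i·b_i) · W · i = 39.12 × 548 × 0.0006912 = 14.82 m³/day.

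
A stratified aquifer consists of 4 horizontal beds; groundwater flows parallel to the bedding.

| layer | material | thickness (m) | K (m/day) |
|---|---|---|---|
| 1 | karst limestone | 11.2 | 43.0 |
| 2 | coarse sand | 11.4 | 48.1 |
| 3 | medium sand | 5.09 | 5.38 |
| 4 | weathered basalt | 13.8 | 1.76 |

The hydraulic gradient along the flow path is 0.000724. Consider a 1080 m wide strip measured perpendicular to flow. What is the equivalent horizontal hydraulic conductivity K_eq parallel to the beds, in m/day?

26.1

Flow is parallel to layering, so each bed carries its own Darcy discharge and the transmissivities add.
Σ(K_i·b_i) = 43.0×11.2 + 48.1×11.4 + 5.38×5.09 + 1.76×13.8 = 1082 m²/day.
Total thickness b = 41.49 m, so K_eq = Σ(K_i·b_i)/b = 26.07 m/day.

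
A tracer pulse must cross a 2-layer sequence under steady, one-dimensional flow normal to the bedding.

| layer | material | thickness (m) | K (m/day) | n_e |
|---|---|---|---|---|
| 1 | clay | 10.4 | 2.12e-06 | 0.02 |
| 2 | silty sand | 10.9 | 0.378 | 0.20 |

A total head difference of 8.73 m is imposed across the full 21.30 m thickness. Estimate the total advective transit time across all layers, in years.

With flow normal to the layers, continuity requires the same specific discharge q through every layer.
Σ(b_i/K_i) = 10.4/2.12e-06 + 10.9/0.378 = 4.906e+06 d.
q = Δh / Σ(b_i/K_i) = 8.73 / 4.906e+06 = 1.780e-06 m/day.
In each layer the seepage velocity is v_i = q/n_i, so the layer transit time is t_i = b_i·n_i / q:
  layer 1 (clay): t_1 = 10.4 × 0.02 / 1.780e-06 = 1.169e+05 d
  layer 2 (silty sand): t_2 = 10.9 × 0.20 / 1.780e-06 = 1.225e+06 d
Total t = Σ t_i = 1.342e+06 days = 3674 years.

3670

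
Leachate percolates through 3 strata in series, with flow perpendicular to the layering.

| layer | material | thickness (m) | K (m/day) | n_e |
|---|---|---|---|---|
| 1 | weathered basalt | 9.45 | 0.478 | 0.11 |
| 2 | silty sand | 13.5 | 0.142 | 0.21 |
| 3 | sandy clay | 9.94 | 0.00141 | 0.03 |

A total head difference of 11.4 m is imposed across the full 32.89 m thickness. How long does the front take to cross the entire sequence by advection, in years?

7.18

With flow normal to the layers, continuity requires the same specific discharge q through every layer.
Σ(b_i/K_i) = 9.45/0.478 + 13.5/0.142 + 9.94/0.00141 = 7164 d.
q = Δh / Σ(b_i/K_i) = 11.4 / 7164 = 0.001591 m/day.
In each layer the seepage velocity is v_i = q/n_i, so the layer transit time is t_i = b_i·n_i / q:
  layer 1 (weathered basalt): t_1 = 9.45 × 0.11 / 0.001591 = 653.3 d
  layer 2 (silty sand): t_2 = 13.5 × 0.21 / 0.001591 = 1782 d
  layer 3 (sandy clay): t_3 = 9.94 × 0.03 / 0.001591 = 187.4 d
Total t = Σ t_i = 2622 days = 7.180 years.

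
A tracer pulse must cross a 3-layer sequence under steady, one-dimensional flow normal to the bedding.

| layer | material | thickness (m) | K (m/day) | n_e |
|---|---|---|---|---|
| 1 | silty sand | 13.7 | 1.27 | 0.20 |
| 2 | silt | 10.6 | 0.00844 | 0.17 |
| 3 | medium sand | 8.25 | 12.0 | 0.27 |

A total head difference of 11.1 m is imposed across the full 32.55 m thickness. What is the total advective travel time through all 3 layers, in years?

2.12

With flow normal to the layers, continuity requires the same specific discharge q through every layer.
Σ(b_i/K_i) = 13.7/1.27 + 10.6/0.00844 + 8.25/12.0 = 1267 d.
q = Δh / Σ(b_i/K_i) = 11.1 / 1267 = 0.008758 m/day.
In each layer the seepage velocity is v_i = q/n_i, so the layer transit time is t_i = b_i·n_i / q:
  layer 1 (silty sand): t_1 = 13.7 × 0.20 / 0.008758 = 312.9 d
  layer 2 (silt): t_2 = 10.6 × 0.17 / 0.008758 = 205.8 d
  layer 3 (medium sand): t_3 = 8.25 × 0.27 / 0.008758 = 254.3 d
Total t = Σ t_i = 772.9 days = 2.116 years.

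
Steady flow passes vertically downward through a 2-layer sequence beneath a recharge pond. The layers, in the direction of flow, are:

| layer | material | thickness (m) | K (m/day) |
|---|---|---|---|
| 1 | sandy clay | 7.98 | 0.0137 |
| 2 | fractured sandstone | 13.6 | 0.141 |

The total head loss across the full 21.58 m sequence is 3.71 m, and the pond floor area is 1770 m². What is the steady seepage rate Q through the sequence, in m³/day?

Flow is perpendicular to layering, so the layers act in series and the equivalent K is the thickness-weighted harmonic mean.
Total thickness L = 7.98 + 13.6 = 21.58 m.
Σ(b_i/K_i) = 7.98/0.0137 + 13.6/0.141 = 678.9 d.
K_eq = L / Σ(b_i/K_i) = 21.58 / 678.9 = 0.03179 m/day.
Q = K_eq · A · (Δh/L) = 0.03179 × 1770 × (3.71/21.58) = 9.672 m³/day.

9.67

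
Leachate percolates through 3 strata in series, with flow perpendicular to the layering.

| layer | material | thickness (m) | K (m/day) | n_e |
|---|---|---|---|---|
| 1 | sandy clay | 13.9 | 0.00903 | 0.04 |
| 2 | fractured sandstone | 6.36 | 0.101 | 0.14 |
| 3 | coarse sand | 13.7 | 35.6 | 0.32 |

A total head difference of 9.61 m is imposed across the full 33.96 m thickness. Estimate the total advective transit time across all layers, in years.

With flow normal to the layers, continuity requires the same specific discharge q through every layer.
Σ(b_i/K_i) = 13.9/0.00903 + 6.36/0.101 + 13.7/35.6 = 1603 d.
q = Δh / Σ(b_i/K_i) = 9.61 / 1603 = 0.005996 m/day.
In each layer the seepage velocity is v_i = q/n_i, so the layer transit time is t_i = b_i·n_i / q:
  layer 1 (sandy clay): t_1 = 13.9 × 0.04 / 0.005996 = 92.72 d
  layer 2 (fractured sandstone): t_2 = 6.36 × 0.14 / 0.005996 = 148.5 d
  layer 3 (coarse sand): t_3 = 13.7 × 0.32 / 0.005996 = 731.1 d
Total t = Σ t_i = 972.3 days = 2.662 years.

2.66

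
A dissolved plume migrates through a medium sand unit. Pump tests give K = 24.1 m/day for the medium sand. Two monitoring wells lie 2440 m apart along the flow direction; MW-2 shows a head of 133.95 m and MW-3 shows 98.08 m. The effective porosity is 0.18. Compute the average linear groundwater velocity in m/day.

Hydraulic gradient i = (133.95 − 98.08) / 2440 = 35.87 / 2440 = 0.01470.
Darcy flux q = K · i = 24.10 × 0.01470 = 0.3543 m/day.
Seepage velocity v = q / n_e = 0.3543 / 0.18 = 1.968 m/day.

1.97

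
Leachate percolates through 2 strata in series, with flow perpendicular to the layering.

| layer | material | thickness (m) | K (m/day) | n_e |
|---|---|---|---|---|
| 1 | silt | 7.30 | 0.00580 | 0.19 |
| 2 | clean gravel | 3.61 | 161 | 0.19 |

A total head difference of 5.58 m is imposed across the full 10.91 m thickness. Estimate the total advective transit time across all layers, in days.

468

With flow normal to the layers, continuity requires the same specific discharge q through every layer.
Σ(b_i/K_i) = 7.30/0.00580 + 3.61/161 = 1259 d.
q = Δh / Σ(b_i/K_i) = 5.58 / 1259 = 0.004433 m/day.
In each layer the seepage velocity is v_i = q/n_i, so the layer transit time is t_i = b_i·n_i / q:
  layer 1 (silt): t_1 = 7.30 × 0.19 / 0.004433 = 312.9 d
  layer 2 (clean gravel): t_2 = 3.61 × 0.19 / 0.004433 = 154.7 d
Total t = Σ t_i = 467.6 days.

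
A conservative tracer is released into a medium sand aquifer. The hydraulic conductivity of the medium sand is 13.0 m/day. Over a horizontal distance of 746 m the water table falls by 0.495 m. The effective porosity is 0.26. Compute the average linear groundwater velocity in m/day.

Hydraulic gradient i = Δh / L = 0.495 / 746 = 0.0006635.
Darcy flux q = K · i = 13.00 × 0.0006635 = 0.008626 m/day.
Seepage velocity v = q / n_e = 0.008626 / 0.26 = 0.03318 m/day.

0.0332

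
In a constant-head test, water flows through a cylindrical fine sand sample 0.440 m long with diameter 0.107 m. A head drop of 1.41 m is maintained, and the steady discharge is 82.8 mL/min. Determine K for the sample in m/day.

4.14

Cross-sectional area A = π·(d/2)² = π × (0.107/2)² = 0.008992 m².
Convert discharge: 82.8 mL/min = 1.380e-06 m³/s.
Darcy's law rearranged: K = Q·L / (A·Δh) = 1.380e-06 × 0.440 / (0.008992 × 1.41) = 4.789e-05 m/s = 4.138 m/day.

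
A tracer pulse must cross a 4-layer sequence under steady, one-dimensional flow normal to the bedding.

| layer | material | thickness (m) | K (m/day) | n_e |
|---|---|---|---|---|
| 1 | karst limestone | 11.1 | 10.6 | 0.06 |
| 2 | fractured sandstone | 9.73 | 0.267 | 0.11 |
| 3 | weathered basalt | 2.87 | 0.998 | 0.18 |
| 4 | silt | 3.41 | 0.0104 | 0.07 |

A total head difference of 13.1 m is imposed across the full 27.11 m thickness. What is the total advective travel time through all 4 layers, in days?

70.0

With flow normal to the layers, continuity requires the same specific discharge q through every layer.
Σ(b_i/K_i) = 11.1/10.6 + 9.73/0.267 + 2.87/0.998 + 3.41/0.0104 = 368.2 d.
q = Δh / Σ(b_i/K_i) = 13.1 / 368.2 = 0.03557 m/day.
In each layer the seepage velocity is v_i = q/n_i, so the layer transit time is t_i = b_i·n_i / q:
  layer 1 (karst limestone): t_1 = 11.1 × 0.06 / 0.03557 = 18.72 d
  layer 2 (fractured sandstone): t_2 = 9.73 × 0.11 / 0.03557 = 30.09 d
  layer 3 (weathered basalt): t_3 = 2.87 × 0.18 / 0.03557 = 14.52 d
  layer 4 (silt): t_4 = 3.41 × 0.07 / 0.03557 = 6.710 d
Total t = Σ t_i = 70.04 days.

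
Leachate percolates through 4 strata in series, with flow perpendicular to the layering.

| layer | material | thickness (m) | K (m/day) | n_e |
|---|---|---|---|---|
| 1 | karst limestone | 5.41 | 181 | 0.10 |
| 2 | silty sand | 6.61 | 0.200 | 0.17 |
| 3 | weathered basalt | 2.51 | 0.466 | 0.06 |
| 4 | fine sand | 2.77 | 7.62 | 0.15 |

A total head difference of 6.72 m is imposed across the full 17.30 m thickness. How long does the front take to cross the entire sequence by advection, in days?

12.9

With flow normal to the layers, continuity requires the same specific discharge q through every layer.
Σ(b_i/K_i) = 5.41/181 + 6.61/0.200 + 2.51/0.466 + 2.77/7.62 = 38.83 d.
q = Δh / Σ(b_i/K_i) = 6.72 / 38.83 = 0.1731 m/day.
In each layer the seepage velocity is v_i = q/n_i, so the layer transit time is t_i = b_i·n_i / q:
  layer 1 (karst limestone): t_1 = 5.41 × 0.10 / 0.1731 = 3.126 d
  layer 2 (silty sand): t_2 = 6.61 × 0.17 / 0.1731 = 6.493 d
  layer 3 (weathered basalt): t_3 = 2.51 × 0.06 / 0.1731 = 0.8702 d
  layer 4 (fine sand): t_4 = 2.77 × 0.15 / 0.1731 = 2.401 d
Total t = Σ t_i = 12.89 days.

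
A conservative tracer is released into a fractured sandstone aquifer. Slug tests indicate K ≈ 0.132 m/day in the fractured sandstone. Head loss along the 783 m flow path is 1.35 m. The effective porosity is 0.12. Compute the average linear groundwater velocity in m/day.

Hydraulic gradient i = Δh / L = 1.35 / 783 = 0.001724.
Darcy flux q = K · i = 0.1320 × 0.001724 = 0.0002276 m/day.
Seepage velocity v = q / n_e = 0.0002276 / 0.12 = 0.001897 m/day.

0.00190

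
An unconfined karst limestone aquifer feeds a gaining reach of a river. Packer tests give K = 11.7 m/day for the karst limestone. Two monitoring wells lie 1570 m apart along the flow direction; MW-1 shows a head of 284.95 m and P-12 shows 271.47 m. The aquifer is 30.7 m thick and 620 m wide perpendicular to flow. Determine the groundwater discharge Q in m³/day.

Cross-sectional area A = 620 × 30.7 = 19034 m².
Hydraulic gradient i = (284.95 − 271.47) / 1570 = 13.48 / 1570 = 0.008586.
Darcy's law: Q = K · A · i = 11.70 × 19034 × 0.008586 = 1912 m³/day.

1910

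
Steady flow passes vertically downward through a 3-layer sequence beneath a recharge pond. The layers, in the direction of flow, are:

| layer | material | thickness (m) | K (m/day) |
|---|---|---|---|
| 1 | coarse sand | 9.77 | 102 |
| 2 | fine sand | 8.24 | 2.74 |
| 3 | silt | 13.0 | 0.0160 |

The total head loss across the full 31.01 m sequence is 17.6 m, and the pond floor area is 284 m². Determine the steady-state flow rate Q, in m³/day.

6.13

Flow is perpendicular to layering, so the layers act in series and the equivalent K is the thickness-weighted harmonic mean.
Total thickness L = 9.77 + 8.24 + 13.0 = 31.01 m.
Σ(b_i/K_i) = 9.77/102 + 8.24/2.74 + 13.0/0.0160 = 815.6 d.
K_eq = L / Σ(b_i/K_i) = 31.01 / 815.6 = 0.03802 m/day.
Q = K_eq · A · (Δh/L) = 0.03802 × 284 × (17.6/31.01) = 6.128 m³/day.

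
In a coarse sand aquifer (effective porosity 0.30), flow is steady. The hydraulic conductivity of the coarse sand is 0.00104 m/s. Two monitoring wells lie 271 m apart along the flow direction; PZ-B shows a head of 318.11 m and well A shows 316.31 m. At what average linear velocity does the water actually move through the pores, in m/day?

1.99

Convert K: 0.00104 m/s × 86400 = 89.86 m/day.
Hydraulic gradient i = (318.11 − 316.31) / 271 = 1.8 / 271 = 0.006642.
Darcy flux q = K · i = 89.86 × 0.006642 = 0.5968 m/day.
Seepage velocity v = q / n_e = 0.5968 / 0.30 = 1.989 m/day.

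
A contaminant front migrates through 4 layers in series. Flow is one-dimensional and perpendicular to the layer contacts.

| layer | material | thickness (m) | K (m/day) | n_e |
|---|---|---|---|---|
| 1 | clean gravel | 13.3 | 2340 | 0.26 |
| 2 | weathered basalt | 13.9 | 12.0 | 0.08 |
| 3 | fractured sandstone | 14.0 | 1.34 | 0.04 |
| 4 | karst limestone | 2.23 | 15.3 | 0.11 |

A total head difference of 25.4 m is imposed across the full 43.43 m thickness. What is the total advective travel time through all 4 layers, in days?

2.49

With flow normal to the layers, continuity requires the same specific discharge q through every layer.
Σ(b_i/K_i) = 13.3/2340 + 13.9/12.0 + 14.0/1.34 + 2.23/15.3 = 11.76 d.
q = Δh / Σ(b_i/K_i) = 25.4 / 11.76 = 2.160 m/day.
In each layer the seepage velocity is v_i = q/n_i, so the layer transit time is t_i = b_i·n_i / q:
  layer 1 (clean gravel): t_1 = 13.3 × 0.26 / 2.160 = 1.601 d
  layer 2 (weathered basalt): t_2 = 13.9 × 0.08 / 2.160 = 0.5147 d
  layer 3 (fractured sandstone): t_3 = 14.0 × 0.04 / 2.160 = 0.2592 d
  layer 4 (karst limestone): t_4 = 2.23 × 0.11 / 2.160 = 0.1135 d
Total t = Σ t_i = 2.488 days.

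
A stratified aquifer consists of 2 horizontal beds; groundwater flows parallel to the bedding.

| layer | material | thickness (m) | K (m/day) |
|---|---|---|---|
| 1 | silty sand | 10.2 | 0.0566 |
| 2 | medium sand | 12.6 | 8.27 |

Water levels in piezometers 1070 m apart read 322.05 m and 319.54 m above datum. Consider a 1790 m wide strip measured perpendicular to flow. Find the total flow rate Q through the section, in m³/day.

440

Flow is parallel to layering, so each bed carries its own Darcy discharge and the transmissivities add.
Σ(K_i·b_i) = 0.0566×10.2 + 8.27×12.6 = 104.8 m²/day.
Hydraulic gradient i = (322.05 − 319.54) / 1070 = 2.51 / 1070 = 0.002346.
Q = Σ(K_i·b_i) · W · i = 104.8 × 1790 × 0.002346 = 440.0 m³/day.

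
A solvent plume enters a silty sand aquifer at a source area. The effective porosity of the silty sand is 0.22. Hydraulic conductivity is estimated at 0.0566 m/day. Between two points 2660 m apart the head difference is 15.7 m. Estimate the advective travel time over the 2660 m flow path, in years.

Hydraulic gradient i = Δh / L = 15.7 / 2660 = 0.005902.
Darcy flux q = K · i = 0.05660 × 0.005902 = 0.0003341 m/day.
Seepage velocity v = q / n_e = 0.0003341 / 0.22 = 0.001518 m/day.
Travel time t = L / v = 2660 / 0.001518 = 1.752e+06 days = 4796 years.

4800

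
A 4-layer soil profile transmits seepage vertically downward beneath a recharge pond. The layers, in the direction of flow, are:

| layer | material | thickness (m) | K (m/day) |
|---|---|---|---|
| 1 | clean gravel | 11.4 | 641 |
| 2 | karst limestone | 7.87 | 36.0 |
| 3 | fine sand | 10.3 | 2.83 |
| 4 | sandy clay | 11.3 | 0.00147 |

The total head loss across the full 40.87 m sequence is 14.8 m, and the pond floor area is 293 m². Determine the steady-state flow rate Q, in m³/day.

0.564

Flow is perpendicular to layering, so the layers act in series and the equivalent K is the thickness-weighted harmonic mean.
Total thickness L = 11.4 + 7.87 + 10.3 + 11.3 = 40.87 m.
Σ(b_i/K_i) = 11.4/641 + 7.87/36.0 + 10.3/2.83 + 11.3/0.00147 = 7691 d.
K_eq = L / Σ(b_i/K_i) = 40.87 / 7691 = 0.005314 m/day.
Q = K_eq · A · (Δh/L) = 0.005314 × 293 × (14.8/40.87) = 0.5638 m³/day.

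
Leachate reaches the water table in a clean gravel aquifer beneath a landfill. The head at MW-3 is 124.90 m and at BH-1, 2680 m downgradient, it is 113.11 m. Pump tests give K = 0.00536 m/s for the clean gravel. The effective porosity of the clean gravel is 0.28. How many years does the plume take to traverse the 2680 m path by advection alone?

Convert K: 0.00536 m/s × 86400 = 463.1 m/day.
Hydraulic gradient i = (124.90 − 113.11) / 2680 = 11.79 / 2680 = 0.004399.
Darcy flux q = K · i = 463.1 × 0.004399 = 2.037 m/day.
Seepage velocity v = q / n_e = 2.037 / 0.28 = 7.276 m/day.
Travel time t = L / v = 2680 / 7.276 = 368.3 days = 1.008 years.

1.01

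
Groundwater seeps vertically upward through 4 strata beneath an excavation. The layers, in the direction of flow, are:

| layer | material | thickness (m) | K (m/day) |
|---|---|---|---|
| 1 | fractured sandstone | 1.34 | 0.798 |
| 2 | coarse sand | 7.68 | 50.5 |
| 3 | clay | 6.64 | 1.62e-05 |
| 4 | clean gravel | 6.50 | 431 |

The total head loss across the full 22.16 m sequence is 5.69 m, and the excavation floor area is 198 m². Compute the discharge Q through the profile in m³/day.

0.00275

Flow is perpendicular to layering, so the layers act in series and the equivalent K is the thickness-weighted harmonic mean.
Total thickness L = 1.34 + 7.68 + 6.64 + 6.50 = 22.16 m.
Σ(b_i/K_i) = 1.34/0.798 + 7.68/50.5 + 6.64/1.62e-05 + 6.50/431 = 4.099e+05 d.
K_eq = L / Σ(b_i/K_i) = 22.16 / 4.099e+05 = 5.406e-05 m/day.
Q = K_eq · A · (Δh/L) = 5.406e-05 × 198 × (5.69/22.16) = 0.002749 m³/day.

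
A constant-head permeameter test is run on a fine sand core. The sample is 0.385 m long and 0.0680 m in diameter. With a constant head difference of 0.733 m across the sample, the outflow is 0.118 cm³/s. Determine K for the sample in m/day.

1.47

Cross-sectional area A = π·(d/2)² = π × (0.0680/2)² = 0.003632 m².
Convert discharge: 0.118 cm³/s = 1.180e-07 m³/s.
Darcy's law rearranged: K = Q·L / (A·Δh) = 1.180e-07 × 0.385 / (0.003632 × 0.733) = 1.707e-05 m/s = 1.475 m/day.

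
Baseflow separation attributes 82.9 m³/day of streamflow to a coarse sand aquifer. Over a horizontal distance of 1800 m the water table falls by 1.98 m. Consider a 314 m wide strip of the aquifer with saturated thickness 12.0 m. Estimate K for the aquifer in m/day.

Cross-sectional area A = 314 × 12.0 = 3768 m².
Hydraulic gradient i = Δh / L = 1.98 / 1800 = 0.001100.
From Q = K·A·i, K = Q / (A·i) = 82.9 / (3768 × 0.001100) = 20.00 m/day.

20.0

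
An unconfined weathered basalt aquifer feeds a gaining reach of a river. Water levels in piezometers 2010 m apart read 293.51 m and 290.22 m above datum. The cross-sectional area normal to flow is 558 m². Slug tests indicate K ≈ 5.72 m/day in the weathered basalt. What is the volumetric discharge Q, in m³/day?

5.22

Hydraulic gradient i = (293.51 − 290.22) / 2010 = 3.29 / 2010 = 0.001637.
Darcy's law: Q = K · A · i = 5.720 × 558.0 × 0.001637 = 5.224 m³/day.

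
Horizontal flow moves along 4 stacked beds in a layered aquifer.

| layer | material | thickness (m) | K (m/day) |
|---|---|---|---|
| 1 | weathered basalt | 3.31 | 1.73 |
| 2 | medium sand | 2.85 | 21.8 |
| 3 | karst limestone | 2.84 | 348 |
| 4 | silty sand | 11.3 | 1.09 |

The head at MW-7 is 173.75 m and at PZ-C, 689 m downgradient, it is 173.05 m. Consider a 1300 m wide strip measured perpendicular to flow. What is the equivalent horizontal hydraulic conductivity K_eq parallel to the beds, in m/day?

Flow is parallel to layering, so each bed carries its own Darcy discharge and the transmissivities add.
Σ(K_i·b_i) = 1.73×3.31 + 21.8×2.85 + 348×2.84 + 1.09×11.3 = 1068 m²/day.
Total thickness b = 20.30 m, so K_eq = Σ(K_i·b_i)/b = 52.64 m/day.

52.6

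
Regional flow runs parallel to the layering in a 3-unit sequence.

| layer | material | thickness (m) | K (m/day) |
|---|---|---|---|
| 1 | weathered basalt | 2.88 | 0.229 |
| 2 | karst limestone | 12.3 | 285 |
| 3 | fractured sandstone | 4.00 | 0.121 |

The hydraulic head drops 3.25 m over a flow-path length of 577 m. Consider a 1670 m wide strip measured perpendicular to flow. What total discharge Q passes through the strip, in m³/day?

Flow is parallel to layering, so each bed carries its own Darcy discharge and the transmissivities add.
Σ(K_i·b_i) = 0.229×2.88 + 285×12.3 + 0.121×4.00 = 3507 m²/day.
Hydraulic gradient i = Δh / L = 3.25 / 577 = 0.005633.
Q = Σ(K_i·b_i) · W · i = 3507 × 1670 × 0.005633 = 32985 m³/day.

33000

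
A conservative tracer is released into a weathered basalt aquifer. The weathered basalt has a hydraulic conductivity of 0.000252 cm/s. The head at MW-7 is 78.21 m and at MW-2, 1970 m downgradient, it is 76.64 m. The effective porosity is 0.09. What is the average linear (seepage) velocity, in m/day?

Convert K: 0.000252 cm/s × 864 = 0.2177 m/day.
Hydraulic gradient i = (78.21 − 76.64) / 1970 = 1.57 / 1970 = 0.0007970.
Darcy flux q = K · i = 0.2177 × 0.0007970 = 0.0001735 m/day.
Seepage velocity v = q / n_e = 0.0001735 / 0.09 = 0.001928 m/day.

0.00193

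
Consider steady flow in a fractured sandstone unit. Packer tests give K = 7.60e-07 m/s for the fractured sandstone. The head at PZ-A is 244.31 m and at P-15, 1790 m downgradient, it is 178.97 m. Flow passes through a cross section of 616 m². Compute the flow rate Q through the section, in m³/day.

1.48

Convert K: 7.60e-07 m/s × 86400 = 0.06566 m/day.
Hydraulic gradient i = (244.31 − 178.97) / 1790 = 65.34 / 1790 = 0.03650.
Darcy's law: Q = K · A · i = 0.06566 × 616.0 × 0.03650 = 1.477 m³/day.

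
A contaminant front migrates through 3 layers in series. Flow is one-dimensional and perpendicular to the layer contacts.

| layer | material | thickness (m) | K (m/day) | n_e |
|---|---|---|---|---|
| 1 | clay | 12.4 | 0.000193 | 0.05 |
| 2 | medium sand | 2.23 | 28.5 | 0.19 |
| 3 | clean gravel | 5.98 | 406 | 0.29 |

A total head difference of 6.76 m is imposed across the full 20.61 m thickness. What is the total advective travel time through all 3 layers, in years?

72.3

With flow normal to the layers, continuity requires the same specific discharge q through every layer.
Σ(b_i/K_i) = 12.4/0.000193 + 2.23/28.5 + 5.98/406 = 64249 d.
q = Δh / Σ(b_i/K_i) = 6.76 / 64249 = 0.0001052 m/day.
In each layer the seepage velocity is v_i = q/n_i, so the layer transit time is t_i = b_i·n_i / q:
  layer 1 (clay): t_1 = 12.4 × 0.05 / 0.0001052 = 5893 d
  layer 2 (medium sand): t_2 = 2.23 × 0.19 / 0.0001052 = 4027 d
  layer 3 (clean gravel): t_3 = 5.98 × 0.29 / 0.0001052 = 16482 d
Total t = Σ t_i = 26402 days = 72.28 years.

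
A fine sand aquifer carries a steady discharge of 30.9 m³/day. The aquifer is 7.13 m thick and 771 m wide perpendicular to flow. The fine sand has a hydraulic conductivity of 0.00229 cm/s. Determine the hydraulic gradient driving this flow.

Convert K: 0.00229 cm/s × 864 = 1.979 m/day.
Cross-sectional area A = 771 × 7.13 = 5497 m².
From Q = K·A·i, i = Q / (K·A) = 30.9 / (1.979 × 5497) = 0.002841.

0.00284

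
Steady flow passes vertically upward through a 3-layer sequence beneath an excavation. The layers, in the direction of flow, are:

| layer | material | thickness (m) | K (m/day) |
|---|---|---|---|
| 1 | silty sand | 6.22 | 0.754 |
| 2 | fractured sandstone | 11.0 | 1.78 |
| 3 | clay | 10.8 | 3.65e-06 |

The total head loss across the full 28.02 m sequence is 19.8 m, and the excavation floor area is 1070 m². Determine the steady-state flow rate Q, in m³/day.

Flow is perpendicular to layering, so the layers act in series and the equivalent K is the thickness-weighted harmonic mean.
Total thickness L = 6.22 + 11.0 + 10.8 = 28.02 m.
Σ(b_i/K_i) = 6.22/0.754 + 11.0/1.78 + 10.8/3.65e-06 = 2.959e+06 d.
K_eq = L / Σ(b_i/K_i) = 28.02 / 2.959e+06 = 9.470e-06 m/day.
Q = K_eq · A · (Δh/L) = 9.470e-06 × 1070 × (19.8/28.02) = 0.007160 m³/day.

0.00716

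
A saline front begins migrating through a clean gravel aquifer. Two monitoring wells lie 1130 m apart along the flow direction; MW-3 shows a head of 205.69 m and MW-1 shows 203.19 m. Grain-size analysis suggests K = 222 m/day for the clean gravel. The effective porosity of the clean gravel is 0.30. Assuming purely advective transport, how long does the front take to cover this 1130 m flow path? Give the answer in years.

1.89

Hydraulic gradient i = (205.69 − 203.19) / 1130 = 2.5 / 1130 = 0.002212.
Darcy flux q = K · i = 222.0 × 0.002212 = 0.4912 m/day.
Seepage velocity v = q / n_e = 0.4912 / 0.30 = 1.637 m/day.
Travel time t = L / v = 1130 / 1.637 = 690.2 days = 1.890 years.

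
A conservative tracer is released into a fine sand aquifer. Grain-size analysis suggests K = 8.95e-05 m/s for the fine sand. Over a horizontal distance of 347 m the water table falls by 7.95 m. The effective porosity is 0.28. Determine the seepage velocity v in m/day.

0.633

Convert K: 8.95e-05 m/s × 86400 = 7.733 m/day.
Hydraulic gradient i = Δh / L = 7.95 / 347 = 0.02291.
Darcy flux q = K · i = 7.733 × 0.02291 = 0.1772 m/day.
Seepage velocity v = q / n_e = 0.1772 / 0.28 = 0.6327 m/day.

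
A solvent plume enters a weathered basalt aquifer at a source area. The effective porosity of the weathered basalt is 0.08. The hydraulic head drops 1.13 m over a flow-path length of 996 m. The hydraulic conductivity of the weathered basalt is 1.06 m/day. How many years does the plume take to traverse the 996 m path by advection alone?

181

Hydraulic gradient i = Δh / L = 1.13 / 996 = 0.001135.
Darcy flux q = K · i = 1.060 × 0.001135 = 0.001203 m/day.
Seepage velocity v = q / n_e = 0.001203 / 0.08 = 0.01503 m/day.
Travel time t = L / v = 996 / 0.01503 = 66256 days = 181.4 years.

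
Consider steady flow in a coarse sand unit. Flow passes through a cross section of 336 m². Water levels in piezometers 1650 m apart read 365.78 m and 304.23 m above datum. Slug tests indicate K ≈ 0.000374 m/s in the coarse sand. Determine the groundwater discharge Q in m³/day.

Convert K: 0.000374 m/s × 86400 = 32.31 m/day.
Hydraulic gradient i = (365.78 − 304.23) / 1650 = 61.55 / 1650 = 0.03730.
Darcy's law: Q = K · A · i = 32.31 × 336.0 × 0.03730 = 405.0 m³/day.

405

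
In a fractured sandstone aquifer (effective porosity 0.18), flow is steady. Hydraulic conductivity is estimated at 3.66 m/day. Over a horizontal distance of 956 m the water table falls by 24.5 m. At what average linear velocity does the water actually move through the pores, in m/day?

0.521

Hydraulic gradient i = Δh / L = 24.5 / 956 = 0.02563.
Darcy flux q = K · i = 3.660 × 0.02563 = 0.09380 m/day.
Seepage velocity v = q / n_e = 0.09380 / 0.18 = 0.5211 m/day.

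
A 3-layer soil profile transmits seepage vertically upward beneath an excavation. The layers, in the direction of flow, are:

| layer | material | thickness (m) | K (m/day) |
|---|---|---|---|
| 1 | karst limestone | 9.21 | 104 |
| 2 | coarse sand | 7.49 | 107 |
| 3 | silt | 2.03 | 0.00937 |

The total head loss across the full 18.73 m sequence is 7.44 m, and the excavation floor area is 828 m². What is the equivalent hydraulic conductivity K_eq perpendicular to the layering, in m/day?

0.0864

Flow is perpendicular to layering, so the layers act in series and the equivalent K is the thickness-weighted harmonic mean.
Total thickness L = 9.21 + 7.49 + 2.03 = 18.73 m.
Σ(b_i/K_i) = 9.21/104 + 7.49/107 + 2.03/0.00937 = 216.8 d.
K_eq = L / Σ(b_i/K_i) = 18.73 / 216.8 = 0.08639 m/day.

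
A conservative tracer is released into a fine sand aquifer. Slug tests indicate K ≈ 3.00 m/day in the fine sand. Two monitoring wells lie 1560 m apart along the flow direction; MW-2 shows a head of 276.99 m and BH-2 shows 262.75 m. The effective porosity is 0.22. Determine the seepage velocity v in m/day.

Hydraulic gradient i = (276.99 − 262.75) / 1560 = 14.24 / 1560 = 0.009128.
Darcy flux q = K · i = 3.000 × 0.009128 = 0.02738 m/day.
Seepage velocity v = q / n_e = 0.02738 / 0.22 = 0.1245 m/day.

0.124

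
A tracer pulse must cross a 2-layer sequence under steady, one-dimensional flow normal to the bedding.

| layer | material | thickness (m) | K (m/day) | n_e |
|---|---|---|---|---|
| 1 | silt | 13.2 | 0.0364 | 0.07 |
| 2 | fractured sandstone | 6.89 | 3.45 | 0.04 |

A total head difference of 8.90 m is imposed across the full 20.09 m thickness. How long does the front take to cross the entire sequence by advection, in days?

With flow normal to the layers, continuity requires the same specific discharge q through every layer.
Σ(b_i/K_i) = 13.2/0.0364 + 6.89/3.45 = 364.6 d.
q = Δh / Σ(b_i/K_i) = 8.90 / 364.6 = 0.02441 m/day.
In each layer the seepage velocity is v_i = q/n_i, so the layer transit time is t_i = b_i·n_i / q:
  layer 1 (silt): t_1 = 13.2 × 0.07 / 0.02441 = 37.86 d
  layer 2 (fractured sandstone): t_2 = 6.89 × 0.04 / 0.02441 = 11.29 d
Total t = Σ t_i = 49.15 days.

49.1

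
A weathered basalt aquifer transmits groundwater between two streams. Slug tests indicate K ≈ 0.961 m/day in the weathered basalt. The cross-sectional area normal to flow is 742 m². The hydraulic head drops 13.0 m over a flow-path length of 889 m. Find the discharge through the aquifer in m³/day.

10.4

Hydraulic gradient i = Δh / L = 13.0 / 889 = 0.01462.
Darcy's law: Q = K · A · i = 0.9610 × 742.0 × 0.01462 = 10.43 m³/day.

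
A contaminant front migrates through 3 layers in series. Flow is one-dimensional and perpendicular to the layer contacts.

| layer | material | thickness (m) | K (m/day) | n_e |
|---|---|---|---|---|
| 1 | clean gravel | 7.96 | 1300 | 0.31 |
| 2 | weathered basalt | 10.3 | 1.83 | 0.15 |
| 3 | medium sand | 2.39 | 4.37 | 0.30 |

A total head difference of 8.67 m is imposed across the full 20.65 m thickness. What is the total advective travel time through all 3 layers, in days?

3.37

With flow normal to the layers, continuity requires the same specific discharge q through every layer.
Σ(b_i/K_i) = 7.96/1300 + 10.3/1.83 + 2.39/4.37 = 6.181 d.
q = Δh / Σ(b_i/K_i) = 8.67 / 6.181 = 1.403 m/day.
In each layer the seepage velocity is v_i = q/n_i, so the layer transit time is t_i = b_i·n_i / q:
  layer 1 (clean gravel): t_1 = 7.96 × 0.31 / 1.403 = 1.759 d
  layer 2 (weathered basalt): t_2 = 10.3 × 0.15 / 1.403 = 1.102 d
  layer 3 (medium sand): t_3 = 2.39 × 0.30 / 1.403 = 0.5112 d
Total t = Σ t_i = 3.372 days.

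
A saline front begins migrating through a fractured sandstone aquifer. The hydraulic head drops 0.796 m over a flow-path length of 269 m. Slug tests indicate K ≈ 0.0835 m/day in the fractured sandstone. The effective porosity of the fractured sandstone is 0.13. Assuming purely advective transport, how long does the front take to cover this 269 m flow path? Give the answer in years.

387

Hydraulic gradient i = Δh / L = 0.796 / 269 = 0.002959.
Darcy flux q = K · i = 0.08350 × 0.002959 = 0.0002471 m/day.
Seepage velocity v = q / n_e = 0.0002471 / 0.13 = 0.001901 m/day.
Travel time t = L / v = 269 / 0.001901 = 1.415e+05 days = 387.5 years.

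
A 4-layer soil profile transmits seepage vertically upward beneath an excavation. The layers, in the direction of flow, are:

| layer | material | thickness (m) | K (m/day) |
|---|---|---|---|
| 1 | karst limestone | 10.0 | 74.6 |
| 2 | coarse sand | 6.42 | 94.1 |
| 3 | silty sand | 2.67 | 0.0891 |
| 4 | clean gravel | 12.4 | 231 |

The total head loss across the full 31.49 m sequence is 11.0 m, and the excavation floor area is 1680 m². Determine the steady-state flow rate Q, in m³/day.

611

Flow is perpendicular to layering, so the layers act in series and the equivalent K is the thickness-weighted harmonic mean.
Total thickness L = 10.0 + 6.42 + 2.67 + 12.4 = 31.49 m.
Σ(b_i/K_i) = 10.0/74.6 + 6.42/94.1 + 2.67/0.0891 + 12.4/231 = 30.22 d.
K_eq = L / Σ(b_i/K_i) = 31.49 / 30.22 = 1.042 m/day.
Q = K_eq · A · (Δh/L) = 1.042 × 1680 × (11.0/31.49) = 611.5 m³/day.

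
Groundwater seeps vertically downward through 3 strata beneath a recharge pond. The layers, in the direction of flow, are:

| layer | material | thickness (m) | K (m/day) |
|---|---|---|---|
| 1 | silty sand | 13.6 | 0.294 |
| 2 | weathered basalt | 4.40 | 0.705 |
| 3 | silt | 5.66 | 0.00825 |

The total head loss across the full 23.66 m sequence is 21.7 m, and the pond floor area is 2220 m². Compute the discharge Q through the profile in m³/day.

65.2

Flow is perpendicular to layering, so the layers act in series and the equivalent K is the thickness-weighted harmonic mean.
Total thickness L = 13.6 + 4.40 + 5.66 = 23.66 m.
Σ(b_i/K_i) = 13.6/0.294 + 4.40/0.705 + 5.66/0.00825 = 738.6 d.
K_eq = L / Σ(b_i/K_i) = 23.66 / 738.6 = 0.03204 m/day.
Q = K_eq · A · (Δh/L) = 0.03204 × 2220 × (21.7/23.66) = 65.23 m³/day.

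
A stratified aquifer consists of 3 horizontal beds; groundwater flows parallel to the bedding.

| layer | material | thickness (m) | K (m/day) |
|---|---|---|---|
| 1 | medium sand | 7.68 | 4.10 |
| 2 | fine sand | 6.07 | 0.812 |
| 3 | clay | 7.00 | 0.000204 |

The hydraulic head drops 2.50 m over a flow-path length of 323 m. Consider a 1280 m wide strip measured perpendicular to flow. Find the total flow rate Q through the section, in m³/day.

361

Flow is parallel to layering, so each bed carries its own Darcy discharge and the transmissivities add.
Σ(K_i·b_i) = 4.10×7.68 + 0.812×6.07 + 0.000204×7.00 = 36.42 m²/day.
Hydraulic gradient i = Δh / L = 2.50 / 323 = 0.007740.
Q = Σ(K_i·b_i) · W · i = 36.42 × 1280 × 0.007740 = 360.8 m³/day.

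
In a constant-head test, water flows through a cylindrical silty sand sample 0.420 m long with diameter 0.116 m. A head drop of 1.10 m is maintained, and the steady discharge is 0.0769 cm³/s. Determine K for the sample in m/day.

Cross-sectional area A = π·(d/2)² = π × (0.116/2)² = 0.01057 m².
Convert discharge: 0.0769 cm³/s = 7.690e-08 m³/s.
Darcy's law rearranged: K = Q·L / (A·Δh) = 7.690e-08 × 0.420 / (0.01057 × 1.10) = 2.778e-06 m/s = 0.2400 m/day.

0.240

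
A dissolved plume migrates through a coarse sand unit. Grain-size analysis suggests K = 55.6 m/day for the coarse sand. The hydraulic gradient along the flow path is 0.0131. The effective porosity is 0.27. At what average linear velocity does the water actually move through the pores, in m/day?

Hydraulic gradient i = 0.0131.
Darcy flux q = K · i = 55.60 × 0.01310 = 0.7284 m/day.
Seepage velocity v = q / n_e = 0.7284 / 0.27 = 2.698 m/day.

2.70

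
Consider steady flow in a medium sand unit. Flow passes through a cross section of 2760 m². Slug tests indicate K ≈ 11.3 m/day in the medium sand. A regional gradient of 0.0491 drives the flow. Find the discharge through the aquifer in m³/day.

1530

Hydraulic gradient i = 0.0491.
Darcy's law: Q = K · A · i = 11.30 × 2760 × 0.04910 = 1531 m³/day.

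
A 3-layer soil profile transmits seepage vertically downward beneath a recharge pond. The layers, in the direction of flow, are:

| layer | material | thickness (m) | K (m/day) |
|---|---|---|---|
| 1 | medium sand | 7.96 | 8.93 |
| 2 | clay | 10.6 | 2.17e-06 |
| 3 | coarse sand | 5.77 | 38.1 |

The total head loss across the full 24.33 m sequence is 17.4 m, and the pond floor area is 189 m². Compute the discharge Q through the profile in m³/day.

Flow is perpendicular to layering, so the layers act in series and the equivalent K is the thickness-weighted harmonic mean.
Total thickness L = 7.96 + 10.6 + 5.77 = 24.33 m.
Σ(b_i/K_i) = 7.96/8.93 + 10.6/2.17e-06 + 5.77/38.1 = 4.885e+06 d.
K_eq = L / Σ(b_i/K_i) = 24.33 / 4.885e+06 = 4.981e-06 m/day.
Q = K_eq · A · (Δh/L) = 4.981e-06 × 189 × (17.4/24.33) = 0.0006732 m³/day.

0.000673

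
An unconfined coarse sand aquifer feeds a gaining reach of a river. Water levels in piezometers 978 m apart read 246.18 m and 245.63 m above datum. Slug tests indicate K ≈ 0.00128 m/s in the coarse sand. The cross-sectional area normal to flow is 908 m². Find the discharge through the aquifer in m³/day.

Convert K: 0.00128 m/s × 86400 = 110.6 m/day.
Hydraulic gradient i = (246.18 − 245.63) / 978 = 0.55 / 978 = 0.0005624.
Darcy's law: Q = K · A · i = 110.6 × 908.0 × 0.0005624 = 56.47 m³/day.

56.5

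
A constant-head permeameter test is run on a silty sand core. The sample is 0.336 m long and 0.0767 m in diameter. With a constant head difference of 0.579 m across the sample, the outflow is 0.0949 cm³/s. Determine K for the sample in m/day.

Cross-sectional area A = π·(d/2)² = π × (0.0767/2)² = 0.004620 m².
Convert discharge: 0.0949 cm³/s = 9.490e-08 m³/s.
Darcy's law rearranged: K = Q·L / (A·Δh) = 9.490e-08 × 0.336 / (0.004620 × 0.579) = 1.192e-05 m/s = 1.030 m/day.

1.03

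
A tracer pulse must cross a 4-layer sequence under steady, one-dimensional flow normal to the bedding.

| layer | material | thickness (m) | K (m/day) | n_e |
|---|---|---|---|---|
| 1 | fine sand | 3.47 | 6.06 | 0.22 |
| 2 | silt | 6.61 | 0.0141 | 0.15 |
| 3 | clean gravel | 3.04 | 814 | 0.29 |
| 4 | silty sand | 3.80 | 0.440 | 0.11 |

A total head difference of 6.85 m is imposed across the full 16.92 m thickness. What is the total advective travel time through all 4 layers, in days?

213

With flow normal to the layers, continuity requires the same specific discharge q through every layer.
Σ(b_i/K_i) = 3.47/6.06 + 6.61/0.0141 + 3.04/814 + 3.80/0.440 = 478.0 d.
q = Δh / Σ(b_i/K_i) = 6.85 / 478.0 = 0.01433 m/day.
In each layer the seepage velocity is v_i = q/n_i, so the layer transit time is t_i = b_i·n_i / q:
  layer 1 (fine sand): t_1 = 3.47 × 0.22 / 0.01433 = 53.27 d
  layer 2 (silt): t_2 = 6.61 × 0.15 / 0.01433 = 69.19 d
  layer 3 (clean gravel): t_3 = 3.04 × 0.29 / 0.01433 = 61.52 d
  layer 4 (silty sand): t_4 = 3.80 × 0.11 / 0.01433 = 29.17 d
Total t = Σ t_i = 213.1 days.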